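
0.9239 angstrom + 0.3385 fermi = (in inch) 3.637e-09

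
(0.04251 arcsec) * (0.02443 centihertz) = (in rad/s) 5.035e-11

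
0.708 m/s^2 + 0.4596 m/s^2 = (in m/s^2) 1.168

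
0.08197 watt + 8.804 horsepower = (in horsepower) 8.804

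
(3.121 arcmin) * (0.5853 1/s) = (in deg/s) 0.03045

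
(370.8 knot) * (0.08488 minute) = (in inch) 3.825e+04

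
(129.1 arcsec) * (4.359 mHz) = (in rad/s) 2.728e-06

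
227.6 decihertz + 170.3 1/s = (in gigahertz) 1.931e-07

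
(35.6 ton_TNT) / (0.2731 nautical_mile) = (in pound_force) 6.621e+07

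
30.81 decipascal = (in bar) 3.081e-05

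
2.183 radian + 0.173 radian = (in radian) 2.356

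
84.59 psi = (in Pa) 5.832e+05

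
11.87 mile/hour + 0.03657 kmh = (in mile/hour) 11.89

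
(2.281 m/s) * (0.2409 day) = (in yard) 5.192e+04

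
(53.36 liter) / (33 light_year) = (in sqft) 1.84e-18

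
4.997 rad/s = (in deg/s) 286.3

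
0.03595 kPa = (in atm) 0.0003548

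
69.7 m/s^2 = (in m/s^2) 69.7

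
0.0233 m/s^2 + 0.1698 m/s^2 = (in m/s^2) 0.1931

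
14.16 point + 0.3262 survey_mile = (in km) 0.525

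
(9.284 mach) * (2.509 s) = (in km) 7.931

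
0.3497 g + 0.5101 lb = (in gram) 231.7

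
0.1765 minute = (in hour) 0.002942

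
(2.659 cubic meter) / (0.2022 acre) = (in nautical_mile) 1.755e-06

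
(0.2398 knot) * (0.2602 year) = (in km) 1012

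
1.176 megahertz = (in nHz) 1.176e+15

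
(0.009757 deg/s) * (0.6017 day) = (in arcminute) 3.043e+04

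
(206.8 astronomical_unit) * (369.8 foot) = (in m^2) 3.487e+15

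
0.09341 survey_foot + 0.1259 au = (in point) 5.339e+13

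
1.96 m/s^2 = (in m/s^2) 1.96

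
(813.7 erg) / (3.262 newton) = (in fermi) 2.494e+10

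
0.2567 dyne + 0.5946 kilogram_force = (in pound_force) 1.311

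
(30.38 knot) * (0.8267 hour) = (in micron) 4.651e+10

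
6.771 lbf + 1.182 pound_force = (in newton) 35.38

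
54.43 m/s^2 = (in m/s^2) 54.43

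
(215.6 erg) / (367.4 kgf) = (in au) 4e-20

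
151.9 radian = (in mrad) 1.519e+05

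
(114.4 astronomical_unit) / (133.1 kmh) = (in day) 5.357e+06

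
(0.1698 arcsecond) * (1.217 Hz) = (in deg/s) 5.74e-05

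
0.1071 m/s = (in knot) 0.2082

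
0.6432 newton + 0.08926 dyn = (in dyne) 6.432e+04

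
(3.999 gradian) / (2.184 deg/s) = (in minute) 0.02747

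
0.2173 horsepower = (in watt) 162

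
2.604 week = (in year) 0.04994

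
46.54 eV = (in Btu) 7.067e-21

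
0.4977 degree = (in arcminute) 29.86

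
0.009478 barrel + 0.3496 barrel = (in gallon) 15.08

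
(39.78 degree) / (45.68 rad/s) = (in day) 1.759e-07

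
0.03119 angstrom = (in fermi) 3119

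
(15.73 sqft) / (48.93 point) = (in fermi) 8.466e+16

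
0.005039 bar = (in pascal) 503.9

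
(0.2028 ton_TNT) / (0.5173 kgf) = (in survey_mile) 1.039e+05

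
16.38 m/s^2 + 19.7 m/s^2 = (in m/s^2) 36.08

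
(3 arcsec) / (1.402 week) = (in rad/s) 1.715e-11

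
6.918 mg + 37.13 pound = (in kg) 16.84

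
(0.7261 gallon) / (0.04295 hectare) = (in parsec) 2.074e-22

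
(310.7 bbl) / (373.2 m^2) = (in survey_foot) 0.4343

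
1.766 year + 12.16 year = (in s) 4.392e+08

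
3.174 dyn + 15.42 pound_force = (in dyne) 6.859e+06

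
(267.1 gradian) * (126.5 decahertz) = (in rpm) 5.068e+04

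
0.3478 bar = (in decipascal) 3.478e+05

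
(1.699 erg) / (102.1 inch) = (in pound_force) 1.473e-08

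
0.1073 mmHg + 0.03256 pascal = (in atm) 0.0001415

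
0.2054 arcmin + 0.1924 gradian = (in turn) 0.0004905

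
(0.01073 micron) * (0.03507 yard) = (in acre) 8.503e-14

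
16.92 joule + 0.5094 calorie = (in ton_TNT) 4.553e-09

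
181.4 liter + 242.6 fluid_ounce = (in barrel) 1.186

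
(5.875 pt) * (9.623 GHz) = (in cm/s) 1.994e+09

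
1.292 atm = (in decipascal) 1.309e+06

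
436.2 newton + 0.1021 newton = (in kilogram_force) 44.49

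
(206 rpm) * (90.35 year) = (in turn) 9.783e+09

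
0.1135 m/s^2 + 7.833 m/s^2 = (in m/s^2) 7.947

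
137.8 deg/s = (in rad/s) 2.405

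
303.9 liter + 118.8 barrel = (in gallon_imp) 4222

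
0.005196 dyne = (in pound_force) 1.168e-08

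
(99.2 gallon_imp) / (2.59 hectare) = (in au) 1.164e-16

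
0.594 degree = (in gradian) 0.66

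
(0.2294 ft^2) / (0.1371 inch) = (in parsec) 1.983e-16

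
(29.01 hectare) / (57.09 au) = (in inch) 1.337e-06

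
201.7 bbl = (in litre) 3.207e+04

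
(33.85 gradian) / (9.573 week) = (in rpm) 8.77e-07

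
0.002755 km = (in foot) 9.039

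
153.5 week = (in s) 9.284e+07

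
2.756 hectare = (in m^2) 2.756e+04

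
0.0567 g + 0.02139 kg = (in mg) 2.145e+04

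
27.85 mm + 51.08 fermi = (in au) 1.862e-13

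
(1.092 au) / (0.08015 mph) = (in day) 5.277e+07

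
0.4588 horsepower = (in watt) 342.1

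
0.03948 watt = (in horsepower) 5.294e-05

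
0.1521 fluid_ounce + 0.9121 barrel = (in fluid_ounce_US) 4904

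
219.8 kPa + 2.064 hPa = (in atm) 2.171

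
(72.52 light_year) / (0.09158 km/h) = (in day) 3.122e+14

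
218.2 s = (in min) 3.637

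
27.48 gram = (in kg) 0.02748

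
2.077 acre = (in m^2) 8405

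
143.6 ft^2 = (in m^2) 13.34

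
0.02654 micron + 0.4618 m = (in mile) 0.0002869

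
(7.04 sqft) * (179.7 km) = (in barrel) 7.392e+05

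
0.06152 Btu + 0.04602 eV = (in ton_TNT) 1.551e-08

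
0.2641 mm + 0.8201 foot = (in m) 0.2502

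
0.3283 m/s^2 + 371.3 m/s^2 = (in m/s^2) 371.6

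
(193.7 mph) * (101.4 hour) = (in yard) 3.457e+07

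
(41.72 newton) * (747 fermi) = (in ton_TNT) 7.449e-21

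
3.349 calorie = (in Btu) 0.01328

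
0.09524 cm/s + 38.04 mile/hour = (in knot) 33.06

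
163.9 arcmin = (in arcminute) 163.9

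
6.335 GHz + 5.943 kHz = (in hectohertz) 6.335e+07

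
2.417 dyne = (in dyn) 2.417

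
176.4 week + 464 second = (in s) 1.067e+08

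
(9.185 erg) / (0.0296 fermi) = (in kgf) 3.164e+09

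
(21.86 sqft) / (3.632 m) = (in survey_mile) 0.0003474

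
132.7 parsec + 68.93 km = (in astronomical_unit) 2.737e+07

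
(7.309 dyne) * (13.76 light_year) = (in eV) 5.939e+31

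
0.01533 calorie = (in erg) 6.414e+05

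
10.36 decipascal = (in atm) 1.022e-05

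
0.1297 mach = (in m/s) 44.16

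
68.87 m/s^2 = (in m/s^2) 68.87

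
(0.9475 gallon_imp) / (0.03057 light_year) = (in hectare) 1.489e-21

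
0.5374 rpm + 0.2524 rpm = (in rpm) 0.7898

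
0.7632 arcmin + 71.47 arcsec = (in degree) 0.03257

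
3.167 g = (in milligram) 3167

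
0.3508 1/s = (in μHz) 3.508e+05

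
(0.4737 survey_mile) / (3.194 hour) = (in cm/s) 6.63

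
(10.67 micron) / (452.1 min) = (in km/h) 1.416e-09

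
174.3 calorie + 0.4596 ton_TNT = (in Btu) 1.823e+06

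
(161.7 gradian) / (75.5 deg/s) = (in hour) 0.0005354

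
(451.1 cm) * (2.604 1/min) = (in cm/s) 19.58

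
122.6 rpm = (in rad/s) 12.84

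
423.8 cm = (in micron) 4.238e+06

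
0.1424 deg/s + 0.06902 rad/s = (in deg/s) 4.097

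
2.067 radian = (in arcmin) 7106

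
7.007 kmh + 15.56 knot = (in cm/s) 995.1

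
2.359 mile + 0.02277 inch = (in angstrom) 3.796e+13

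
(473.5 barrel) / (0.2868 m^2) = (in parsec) 8.507e-15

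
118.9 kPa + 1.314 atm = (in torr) 1890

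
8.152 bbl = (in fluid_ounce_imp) 4.562e+04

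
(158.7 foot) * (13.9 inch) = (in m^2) 17.08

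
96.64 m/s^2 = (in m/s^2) 96.64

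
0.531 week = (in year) 0.01018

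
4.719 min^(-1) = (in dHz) 0.7865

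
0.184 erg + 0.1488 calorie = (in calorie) 0.1488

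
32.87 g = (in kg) 0.03287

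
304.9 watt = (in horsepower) 0.4089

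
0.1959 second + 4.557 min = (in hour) 0.076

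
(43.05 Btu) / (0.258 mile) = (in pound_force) 24.59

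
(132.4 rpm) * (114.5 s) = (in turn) 252.7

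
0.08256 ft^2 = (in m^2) 0.00767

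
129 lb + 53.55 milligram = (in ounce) 2064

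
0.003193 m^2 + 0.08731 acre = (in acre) 0.08731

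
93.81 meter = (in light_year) 9.916e-15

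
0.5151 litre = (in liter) 0.5151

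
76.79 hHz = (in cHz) 7.679e+05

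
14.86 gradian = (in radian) 0.2334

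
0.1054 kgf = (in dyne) 1.034e+05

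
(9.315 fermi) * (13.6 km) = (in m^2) 1.267e-10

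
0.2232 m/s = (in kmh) 0.8035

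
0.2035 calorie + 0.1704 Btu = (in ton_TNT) 4.317e-08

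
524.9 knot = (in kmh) 972.1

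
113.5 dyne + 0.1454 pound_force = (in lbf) 0.1457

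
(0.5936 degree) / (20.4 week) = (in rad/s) 8.397e-10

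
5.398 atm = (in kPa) 547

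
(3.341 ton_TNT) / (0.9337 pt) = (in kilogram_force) 4.328e+12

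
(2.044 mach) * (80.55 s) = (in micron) 5.606e+10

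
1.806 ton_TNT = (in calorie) 1.806e+09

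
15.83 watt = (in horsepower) 0.02123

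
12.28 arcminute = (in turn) 0.0005685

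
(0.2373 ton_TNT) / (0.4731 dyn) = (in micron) 2.099e+20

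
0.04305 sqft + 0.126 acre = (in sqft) 5489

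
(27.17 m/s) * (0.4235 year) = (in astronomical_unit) 0.002426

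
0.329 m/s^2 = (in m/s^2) 0.329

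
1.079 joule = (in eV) 6.735e+18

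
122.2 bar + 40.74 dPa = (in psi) 1772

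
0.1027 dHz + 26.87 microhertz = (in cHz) 1.03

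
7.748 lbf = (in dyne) 3.446e+06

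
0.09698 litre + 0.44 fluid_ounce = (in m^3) 0.00011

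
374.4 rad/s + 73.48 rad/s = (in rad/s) 447.9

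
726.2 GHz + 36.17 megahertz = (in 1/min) 4.357e+13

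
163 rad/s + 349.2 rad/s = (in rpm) 4891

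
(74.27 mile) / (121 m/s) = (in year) 3.132e-05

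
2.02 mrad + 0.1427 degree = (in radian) 0.004511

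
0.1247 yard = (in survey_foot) 0.3741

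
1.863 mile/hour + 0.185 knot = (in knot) 1.804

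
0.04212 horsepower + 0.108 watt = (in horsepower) 0.04226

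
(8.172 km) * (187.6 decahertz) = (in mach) 4.502e+04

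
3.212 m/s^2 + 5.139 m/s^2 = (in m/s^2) 8.351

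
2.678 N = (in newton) 2.678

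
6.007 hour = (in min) 360.4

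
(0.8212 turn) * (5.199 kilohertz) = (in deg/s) 1.537e+06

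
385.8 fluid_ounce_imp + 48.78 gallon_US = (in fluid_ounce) 6615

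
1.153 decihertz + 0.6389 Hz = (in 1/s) 0.7542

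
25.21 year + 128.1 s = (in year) 25.21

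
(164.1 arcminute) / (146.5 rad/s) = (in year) 1.033e-11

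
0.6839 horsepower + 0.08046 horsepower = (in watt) 570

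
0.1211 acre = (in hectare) 0.04901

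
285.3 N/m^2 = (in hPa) 2.853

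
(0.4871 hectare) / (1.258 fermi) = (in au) 2.588e+07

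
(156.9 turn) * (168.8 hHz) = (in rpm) 1.589e+08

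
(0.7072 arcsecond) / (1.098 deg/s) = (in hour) 4.97e-08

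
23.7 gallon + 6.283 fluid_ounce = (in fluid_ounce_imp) 3164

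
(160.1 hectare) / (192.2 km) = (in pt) 2.361e+04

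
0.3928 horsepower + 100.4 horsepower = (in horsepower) 100.8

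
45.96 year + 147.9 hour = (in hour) 4.028e+05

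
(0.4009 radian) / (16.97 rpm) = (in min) 0.00376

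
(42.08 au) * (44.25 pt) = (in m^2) 9.827e+10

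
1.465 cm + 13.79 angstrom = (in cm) 1.465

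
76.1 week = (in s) 4.603e+07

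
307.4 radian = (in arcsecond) 6.341e+07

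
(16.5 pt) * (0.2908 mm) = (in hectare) 1.693e-10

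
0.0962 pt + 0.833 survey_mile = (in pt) 3.8e+06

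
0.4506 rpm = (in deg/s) 2.704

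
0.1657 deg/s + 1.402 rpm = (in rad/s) 0.1497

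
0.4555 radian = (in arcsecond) 9.395e+04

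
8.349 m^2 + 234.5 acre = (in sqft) 1.021e+07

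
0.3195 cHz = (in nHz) 3.195e+06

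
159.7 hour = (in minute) 9582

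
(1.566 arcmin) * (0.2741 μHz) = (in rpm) 1.192e-09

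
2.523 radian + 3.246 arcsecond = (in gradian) 160.6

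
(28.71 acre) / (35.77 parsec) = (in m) 1.053e-13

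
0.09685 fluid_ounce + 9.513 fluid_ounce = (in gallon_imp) 0.06251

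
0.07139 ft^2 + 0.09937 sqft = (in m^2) 0.01586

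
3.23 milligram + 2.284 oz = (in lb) 0.1428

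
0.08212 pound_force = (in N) 0.3653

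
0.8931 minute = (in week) 8.86e-05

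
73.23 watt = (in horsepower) 0.0982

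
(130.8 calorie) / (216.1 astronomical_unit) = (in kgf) 1.726e-12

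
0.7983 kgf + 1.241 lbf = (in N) 13.35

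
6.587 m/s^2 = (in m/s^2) 6.587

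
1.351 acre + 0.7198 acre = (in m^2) 8380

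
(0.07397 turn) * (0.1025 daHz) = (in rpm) 4.549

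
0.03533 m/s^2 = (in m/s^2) 0.03533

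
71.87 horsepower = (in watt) 5.359e+04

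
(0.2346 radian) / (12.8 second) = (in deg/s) 1.05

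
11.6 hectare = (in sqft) 1.249e+06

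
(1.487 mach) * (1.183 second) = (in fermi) 5.99e+17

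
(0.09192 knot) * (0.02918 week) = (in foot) 2738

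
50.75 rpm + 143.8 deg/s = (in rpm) 74.72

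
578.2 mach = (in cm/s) 1.969e+07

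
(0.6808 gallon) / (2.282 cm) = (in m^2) 0.1129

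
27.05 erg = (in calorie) 6.465e-07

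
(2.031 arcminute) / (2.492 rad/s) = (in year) 7.518e-12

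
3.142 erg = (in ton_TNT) 7.51e-17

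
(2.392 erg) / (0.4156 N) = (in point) 0.001631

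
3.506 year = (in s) 1.106e+08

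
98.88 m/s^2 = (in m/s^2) 98.88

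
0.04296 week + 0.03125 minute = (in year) 0.0008239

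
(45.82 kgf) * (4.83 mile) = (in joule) 3.493e+06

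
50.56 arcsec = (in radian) 0.0002451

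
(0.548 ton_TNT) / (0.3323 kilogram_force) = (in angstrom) 7.036e+18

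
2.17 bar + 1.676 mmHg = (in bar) 2.172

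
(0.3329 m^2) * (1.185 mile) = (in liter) 6.349e+05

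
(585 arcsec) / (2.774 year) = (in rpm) 3.096e-10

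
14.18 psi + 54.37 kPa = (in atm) 1.501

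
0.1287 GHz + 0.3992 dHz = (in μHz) 1.287e+14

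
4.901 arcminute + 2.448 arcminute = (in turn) 0.0003402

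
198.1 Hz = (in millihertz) 1.981e+05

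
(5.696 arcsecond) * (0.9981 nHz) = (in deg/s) 1.579e-12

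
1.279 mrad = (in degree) 0.07328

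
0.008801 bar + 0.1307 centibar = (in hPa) 10.11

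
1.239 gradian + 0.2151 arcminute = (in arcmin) 67.12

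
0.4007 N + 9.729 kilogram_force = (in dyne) 9.581e+06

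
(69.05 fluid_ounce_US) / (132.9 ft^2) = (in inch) 0.006511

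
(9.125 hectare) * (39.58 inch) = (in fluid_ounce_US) 3.102e+09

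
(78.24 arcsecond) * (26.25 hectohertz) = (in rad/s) 0.9957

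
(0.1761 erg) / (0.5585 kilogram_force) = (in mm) 3.215e-06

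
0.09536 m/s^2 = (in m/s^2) 0.09536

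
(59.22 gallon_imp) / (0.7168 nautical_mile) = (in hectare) 2.028e-08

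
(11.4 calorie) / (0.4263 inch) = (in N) 4405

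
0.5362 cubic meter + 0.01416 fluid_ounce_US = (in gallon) 141.6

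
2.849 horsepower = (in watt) 2124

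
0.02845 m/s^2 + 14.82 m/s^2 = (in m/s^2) 14.85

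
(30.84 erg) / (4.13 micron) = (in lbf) 0.1679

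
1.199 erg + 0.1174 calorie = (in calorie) 0.1174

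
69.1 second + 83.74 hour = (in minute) 5026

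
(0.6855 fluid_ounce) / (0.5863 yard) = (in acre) 9.344e-09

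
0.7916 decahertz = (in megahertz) 7.916e-06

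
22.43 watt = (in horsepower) 0.03008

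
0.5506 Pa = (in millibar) 0.005506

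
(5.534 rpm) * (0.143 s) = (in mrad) 82.87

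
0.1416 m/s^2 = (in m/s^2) 0.1416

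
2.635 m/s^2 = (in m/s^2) 2.635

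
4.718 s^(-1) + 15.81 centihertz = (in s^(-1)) 4.876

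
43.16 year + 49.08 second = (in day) 1.575e+04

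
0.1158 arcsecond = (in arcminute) 0.00193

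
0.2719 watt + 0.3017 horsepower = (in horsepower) 0.3021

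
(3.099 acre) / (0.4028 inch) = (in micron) 1.226e+12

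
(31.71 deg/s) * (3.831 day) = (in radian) 1.832e+05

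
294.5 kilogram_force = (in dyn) 2.888e+08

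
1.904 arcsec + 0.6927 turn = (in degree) 249.4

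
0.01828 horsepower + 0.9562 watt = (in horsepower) 0.01956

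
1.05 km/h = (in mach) 0.0008566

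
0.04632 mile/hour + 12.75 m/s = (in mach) 0.03751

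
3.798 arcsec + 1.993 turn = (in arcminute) 4.305e+04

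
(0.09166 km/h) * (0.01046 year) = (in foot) 2.756e+04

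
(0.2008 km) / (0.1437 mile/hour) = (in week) 0.005168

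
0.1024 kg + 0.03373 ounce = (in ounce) 3.646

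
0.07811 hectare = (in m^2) 781.1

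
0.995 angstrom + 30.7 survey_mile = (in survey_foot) 1.621e+05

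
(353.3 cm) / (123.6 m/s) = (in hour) 7.94e-06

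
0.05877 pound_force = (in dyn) 2.614e+04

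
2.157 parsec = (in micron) 6.656e+22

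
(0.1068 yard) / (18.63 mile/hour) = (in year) 3.718e-10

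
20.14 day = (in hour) 483.4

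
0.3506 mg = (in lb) 7.729e-07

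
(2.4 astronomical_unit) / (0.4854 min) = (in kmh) 4.438e+10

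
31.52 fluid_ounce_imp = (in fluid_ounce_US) 30.28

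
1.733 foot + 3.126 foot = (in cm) 148.1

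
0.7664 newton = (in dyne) 7.664e+04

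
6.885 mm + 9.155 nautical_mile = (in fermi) 1.696e+19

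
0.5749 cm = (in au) 3.843e-14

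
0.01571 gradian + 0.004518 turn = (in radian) 0.02863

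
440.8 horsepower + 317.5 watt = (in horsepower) 441.2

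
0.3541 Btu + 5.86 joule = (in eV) 2.368e+21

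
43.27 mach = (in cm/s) 1.473e+06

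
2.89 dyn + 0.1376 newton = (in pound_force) 0.03094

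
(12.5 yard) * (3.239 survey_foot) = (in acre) 0.002788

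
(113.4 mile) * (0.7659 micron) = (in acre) 3.454e-05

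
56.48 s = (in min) 0.9413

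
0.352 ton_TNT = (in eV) 9.192e+27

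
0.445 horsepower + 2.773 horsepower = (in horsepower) 3.218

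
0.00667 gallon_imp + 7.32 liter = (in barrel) 0.04623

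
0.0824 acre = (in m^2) 333.5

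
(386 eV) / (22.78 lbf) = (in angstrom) 6.103e-09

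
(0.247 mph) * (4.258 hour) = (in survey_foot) 5553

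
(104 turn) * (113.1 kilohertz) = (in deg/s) 4.234e+09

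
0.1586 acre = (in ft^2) 6909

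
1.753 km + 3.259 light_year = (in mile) 1.916e+13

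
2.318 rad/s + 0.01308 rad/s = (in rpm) 22.26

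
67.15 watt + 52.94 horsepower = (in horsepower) 53.03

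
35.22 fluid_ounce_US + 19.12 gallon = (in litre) 73.42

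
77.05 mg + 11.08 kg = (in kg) 11.08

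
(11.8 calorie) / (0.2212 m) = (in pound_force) 50.18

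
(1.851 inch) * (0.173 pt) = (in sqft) 3.089e-05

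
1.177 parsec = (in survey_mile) 2.257e+13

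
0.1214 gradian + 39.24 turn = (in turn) 39.24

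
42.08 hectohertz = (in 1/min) 2.525e+05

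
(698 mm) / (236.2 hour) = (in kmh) 2.955e-06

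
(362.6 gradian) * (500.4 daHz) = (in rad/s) 2.85e+04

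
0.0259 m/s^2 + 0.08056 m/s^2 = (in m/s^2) 0.1065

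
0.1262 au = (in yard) 2.065e+10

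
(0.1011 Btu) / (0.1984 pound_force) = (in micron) 1.209e+08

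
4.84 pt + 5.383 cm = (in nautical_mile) 2.999e-05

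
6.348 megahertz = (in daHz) 6.348e+05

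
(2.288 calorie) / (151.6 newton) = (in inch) 2.486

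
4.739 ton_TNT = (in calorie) 4.739e+09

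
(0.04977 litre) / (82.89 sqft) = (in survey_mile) 4.016e-09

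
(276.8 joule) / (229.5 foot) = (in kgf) 0.4035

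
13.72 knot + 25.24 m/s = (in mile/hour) 72.25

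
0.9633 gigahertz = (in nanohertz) 9.633e+17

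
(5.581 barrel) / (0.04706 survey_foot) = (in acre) 0.01529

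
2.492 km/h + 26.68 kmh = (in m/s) 8.103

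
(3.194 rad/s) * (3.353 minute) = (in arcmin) 2.209e+06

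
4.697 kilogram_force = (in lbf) 10.36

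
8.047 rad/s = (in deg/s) 461.1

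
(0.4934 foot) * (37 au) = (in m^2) 8.324e+11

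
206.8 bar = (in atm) 204.1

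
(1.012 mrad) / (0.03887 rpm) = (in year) 7.884e-09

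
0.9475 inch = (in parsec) 7.799e-19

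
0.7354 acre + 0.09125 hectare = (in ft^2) 4.186e+04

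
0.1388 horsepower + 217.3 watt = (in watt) 320.8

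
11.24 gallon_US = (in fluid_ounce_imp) 1497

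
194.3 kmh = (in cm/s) 5397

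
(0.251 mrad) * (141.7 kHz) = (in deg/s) 2038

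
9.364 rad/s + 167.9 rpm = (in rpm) 257.3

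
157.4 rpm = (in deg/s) 944.4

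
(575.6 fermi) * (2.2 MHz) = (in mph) 2.833e-06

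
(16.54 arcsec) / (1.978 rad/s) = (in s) 4.054e-05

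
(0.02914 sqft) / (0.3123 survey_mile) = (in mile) 3.347e-09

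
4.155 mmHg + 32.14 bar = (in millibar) 3.215e+04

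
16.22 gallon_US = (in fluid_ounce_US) 2076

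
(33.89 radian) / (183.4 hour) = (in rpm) 0.0004902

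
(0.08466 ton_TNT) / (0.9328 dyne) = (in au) 253.8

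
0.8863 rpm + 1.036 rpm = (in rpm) 1.922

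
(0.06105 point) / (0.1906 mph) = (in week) 4.179e-10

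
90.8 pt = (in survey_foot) 0.1051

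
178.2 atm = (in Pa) 1.806e+07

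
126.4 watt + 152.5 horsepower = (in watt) 1.138e+05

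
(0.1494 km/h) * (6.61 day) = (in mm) 2.37e+07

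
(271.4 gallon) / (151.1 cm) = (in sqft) 7.319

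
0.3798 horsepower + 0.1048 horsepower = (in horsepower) 0.4846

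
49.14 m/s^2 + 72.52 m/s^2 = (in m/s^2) 121.7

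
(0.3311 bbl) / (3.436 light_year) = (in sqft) 1.743e-17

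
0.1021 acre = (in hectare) 0.04132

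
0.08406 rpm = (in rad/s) 0.008803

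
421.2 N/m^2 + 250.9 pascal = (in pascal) 672.1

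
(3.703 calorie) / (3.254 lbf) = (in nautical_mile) 0.000578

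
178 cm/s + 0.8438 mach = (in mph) 646.7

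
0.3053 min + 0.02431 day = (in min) 35.31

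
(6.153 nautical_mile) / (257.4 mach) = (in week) 2.15e-07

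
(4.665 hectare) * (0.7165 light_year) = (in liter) 3.162e+23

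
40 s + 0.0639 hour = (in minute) 4.501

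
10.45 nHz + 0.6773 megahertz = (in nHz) 6.773e+14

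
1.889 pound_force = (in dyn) 8.403e+05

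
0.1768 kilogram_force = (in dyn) 1.734e+05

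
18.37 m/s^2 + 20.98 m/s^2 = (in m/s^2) 39.35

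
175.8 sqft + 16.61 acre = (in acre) 16.61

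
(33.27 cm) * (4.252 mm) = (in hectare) 1.415e-07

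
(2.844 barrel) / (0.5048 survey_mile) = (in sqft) 0.005991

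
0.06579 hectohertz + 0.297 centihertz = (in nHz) 6.582e+09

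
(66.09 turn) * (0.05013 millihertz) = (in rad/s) 0.02082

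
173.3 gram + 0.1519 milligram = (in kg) 0.1733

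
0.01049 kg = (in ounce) 0.37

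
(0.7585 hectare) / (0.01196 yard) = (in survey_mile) 431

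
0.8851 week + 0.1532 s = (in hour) 148.7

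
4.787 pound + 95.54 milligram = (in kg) 2.171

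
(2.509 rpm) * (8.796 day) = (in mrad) 1.997e+08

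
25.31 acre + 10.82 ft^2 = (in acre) 25.31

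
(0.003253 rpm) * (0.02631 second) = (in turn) 1.426e-06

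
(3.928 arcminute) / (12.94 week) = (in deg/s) 8.365e-09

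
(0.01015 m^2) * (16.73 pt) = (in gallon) 0.01583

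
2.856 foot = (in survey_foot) 2.856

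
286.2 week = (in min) 2.885e+06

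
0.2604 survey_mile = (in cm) 4.191e+04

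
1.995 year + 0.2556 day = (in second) 6.294e+07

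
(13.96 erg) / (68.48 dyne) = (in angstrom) 2.039e+07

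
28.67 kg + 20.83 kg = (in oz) 1746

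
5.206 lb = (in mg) 2.361e+06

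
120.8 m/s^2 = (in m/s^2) 120.8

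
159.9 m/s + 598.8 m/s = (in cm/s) 7.587e+04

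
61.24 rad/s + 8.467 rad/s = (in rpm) 665.7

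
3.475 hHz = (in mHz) 3.475e+05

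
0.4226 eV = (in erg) 6.771e-13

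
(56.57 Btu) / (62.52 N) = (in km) 0.9546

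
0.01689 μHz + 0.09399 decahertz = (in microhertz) 9.399e+05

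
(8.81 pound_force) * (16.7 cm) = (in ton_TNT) 1.564e-09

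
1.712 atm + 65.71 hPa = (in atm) 1.777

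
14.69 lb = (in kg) 6.663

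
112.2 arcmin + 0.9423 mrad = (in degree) 1.924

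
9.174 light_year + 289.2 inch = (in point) 2.46e+20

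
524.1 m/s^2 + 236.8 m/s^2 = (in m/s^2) 760.9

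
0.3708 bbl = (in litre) 58.95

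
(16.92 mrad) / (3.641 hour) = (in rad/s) 1.291e-06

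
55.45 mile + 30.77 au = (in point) 1.305e+16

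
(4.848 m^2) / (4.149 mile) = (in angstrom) 7.261e+06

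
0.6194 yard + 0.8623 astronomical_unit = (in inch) 5.079e+12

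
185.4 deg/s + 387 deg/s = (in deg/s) 572.4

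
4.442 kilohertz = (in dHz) 4.442e+04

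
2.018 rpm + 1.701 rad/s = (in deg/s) 109.6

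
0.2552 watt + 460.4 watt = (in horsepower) 0.6177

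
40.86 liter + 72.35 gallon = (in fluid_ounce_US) 1.064e+04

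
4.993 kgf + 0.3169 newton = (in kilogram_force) 5.025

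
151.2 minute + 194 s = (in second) 9266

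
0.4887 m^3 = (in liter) 488.7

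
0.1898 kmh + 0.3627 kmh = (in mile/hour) 0.3433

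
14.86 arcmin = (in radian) 0.004323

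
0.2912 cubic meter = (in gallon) 76.93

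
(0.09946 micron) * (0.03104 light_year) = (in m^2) 2.921e+07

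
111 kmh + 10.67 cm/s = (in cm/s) 3094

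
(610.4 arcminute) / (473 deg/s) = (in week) 3.556e-08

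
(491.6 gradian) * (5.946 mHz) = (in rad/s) 0.04592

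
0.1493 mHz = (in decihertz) 0.001493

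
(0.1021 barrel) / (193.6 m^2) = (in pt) 0.2377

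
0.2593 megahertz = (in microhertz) 2.593e+11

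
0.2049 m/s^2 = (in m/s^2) 0.2049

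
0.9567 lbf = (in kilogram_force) 0.434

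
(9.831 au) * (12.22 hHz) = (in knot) 3.493e+15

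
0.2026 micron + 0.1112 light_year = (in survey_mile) 6.537e+11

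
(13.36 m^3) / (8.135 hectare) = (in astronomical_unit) 1.098e-15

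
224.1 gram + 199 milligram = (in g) 224.3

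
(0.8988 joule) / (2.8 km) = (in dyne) 32.1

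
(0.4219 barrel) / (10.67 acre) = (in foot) 5.097e-06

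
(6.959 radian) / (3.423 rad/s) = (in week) 3.361e-06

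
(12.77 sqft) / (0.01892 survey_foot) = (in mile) 0.1278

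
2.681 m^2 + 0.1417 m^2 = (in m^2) 2.823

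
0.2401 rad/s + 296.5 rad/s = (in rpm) 2834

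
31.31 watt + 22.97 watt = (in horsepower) 0.07279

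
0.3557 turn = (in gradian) 142.3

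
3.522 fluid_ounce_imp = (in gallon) 0.02644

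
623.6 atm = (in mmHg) 4.739e+05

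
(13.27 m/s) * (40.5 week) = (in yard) 3.555e+08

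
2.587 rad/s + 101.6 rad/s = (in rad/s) 104.2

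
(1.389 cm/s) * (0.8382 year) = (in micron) 3.672e+11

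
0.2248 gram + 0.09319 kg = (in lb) 0.2059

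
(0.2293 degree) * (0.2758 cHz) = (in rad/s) 1.104e-05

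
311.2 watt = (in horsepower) 0.4173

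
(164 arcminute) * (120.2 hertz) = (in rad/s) 5.734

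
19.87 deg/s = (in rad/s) 0.3468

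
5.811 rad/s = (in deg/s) 332.9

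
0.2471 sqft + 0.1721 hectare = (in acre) 0.4253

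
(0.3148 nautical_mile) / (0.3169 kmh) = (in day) 0.07666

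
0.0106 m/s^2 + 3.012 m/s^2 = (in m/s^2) 3.023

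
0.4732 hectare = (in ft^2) 5.093e+04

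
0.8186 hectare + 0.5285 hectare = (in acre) 3.329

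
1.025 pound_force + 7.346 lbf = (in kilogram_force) 3.797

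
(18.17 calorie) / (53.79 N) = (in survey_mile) 0.0008782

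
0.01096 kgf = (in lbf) 0.02416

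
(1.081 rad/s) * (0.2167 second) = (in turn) 0.03728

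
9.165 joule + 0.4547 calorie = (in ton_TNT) 2.645e-09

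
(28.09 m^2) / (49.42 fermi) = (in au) 3799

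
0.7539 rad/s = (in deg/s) 43.2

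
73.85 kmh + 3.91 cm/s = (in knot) 39.95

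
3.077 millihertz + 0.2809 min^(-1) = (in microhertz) 7759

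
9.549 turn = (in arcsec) 1.238e+07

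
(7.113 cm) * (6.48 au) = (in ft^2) 7.422e+11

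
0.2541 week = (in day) 1.779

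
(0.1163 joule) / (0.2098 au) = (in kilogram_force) 3.779e-13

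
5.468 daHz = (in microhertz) 5.468e+07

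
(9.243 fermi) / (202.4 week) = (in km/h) 2.718e-22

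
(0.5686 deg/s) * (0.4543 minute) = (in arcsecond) 5.58e+04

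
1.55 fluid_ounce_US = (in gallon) 0.01211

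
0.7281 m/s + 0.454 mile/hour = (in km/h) 3.352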